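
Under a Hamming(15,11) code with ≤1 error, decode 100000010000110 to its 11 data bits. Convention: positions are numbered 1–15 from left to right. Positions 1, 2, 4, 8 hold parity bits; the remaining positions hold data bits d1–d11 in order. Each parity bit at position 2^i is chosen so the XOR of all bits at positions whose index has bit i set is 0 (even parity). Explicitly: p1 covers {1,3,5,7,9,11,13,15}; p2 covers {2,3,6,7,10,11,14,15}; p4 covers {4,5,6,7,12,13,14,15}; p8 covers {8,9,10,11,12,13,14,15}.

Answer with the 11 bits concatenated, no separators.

00000100110

s1 (pos 1,3,5,7,9,11,13,15): 1⊕0⊕0⊕0⊕0⊕0⊕1⊕0 = 0
s2 (pos 2,3,6,7,10,11,14,15): 0⊕0⊕0⊕0⊕0⊕0⊕1⊕0 = 1
s4 (pos 4,5,6,7,12,13,14,15): 0⊕0⊕0⊕0⊕0⊕1⊕1⊕0 = 0
s8 (pos 8,9,10,11,12,13,14,15): 1⊕0⊕0⊕0⊕0⊕1⊕1⊕0 = 1
Syndrome s8…s1 = 1010 → error at position 10.
Flip position 10: 100000010000110 → 100000010100110
Read data bits from positions 3,5,6,7,9,10,11,12,13,14,15: 00000100110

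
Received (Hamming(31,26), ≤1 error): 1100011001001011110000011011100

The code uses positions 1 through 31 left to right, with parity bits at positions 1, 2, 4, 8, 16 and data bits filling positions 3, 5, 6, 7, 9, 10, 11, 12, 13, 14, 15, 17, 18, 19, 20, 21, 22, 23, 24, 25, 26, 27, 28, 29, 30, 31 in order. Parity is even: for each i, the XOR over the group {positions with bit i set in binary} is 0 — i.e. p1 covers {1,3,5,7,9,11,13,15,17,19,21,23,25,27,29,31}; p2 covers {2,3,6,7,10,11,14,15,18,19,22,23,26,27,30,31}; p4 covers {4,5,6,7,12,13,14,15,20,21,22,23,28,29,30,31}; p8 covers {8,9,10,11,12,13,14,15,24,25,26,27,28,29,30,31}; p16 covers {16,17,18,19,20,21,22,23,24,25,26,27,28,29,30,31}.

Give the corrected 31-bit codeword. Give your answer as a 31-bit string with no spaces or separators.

1000011001001011110000011011100

s1 (pos 1,3,5,7,9,11,13,15,17,19,21,23,25,27,29,31): 1⊕0⊕0⊕1⊕0⊕0⊕1⊕1⊕1⊕0⊕0⊕0⊕1⊕1⊕1⊕0 = 0
s2 (pos 2,3,6,7,10,11,14,15,18,19,22,23,26,27,30,31): 1⊕0⊕1⊕1⊕1⊕0⊕0⊕1⊕1⊕0⊕0⊕0⊕0⊕1⊕0⊕0 = 1
s4 (pos 4,5,6,7,12,13,14,15,20,21,22,23,28,29,30,31): 0⊕0⊕1⊕1⊕0⊕1⊕0⊕1⊕0⊕0⊕0⊕0⊕1⊕1⊕0⊕0 = 0
s8 (pos 8,9,10,11,12,13,14,15,24,25,26,27,28,29,30,31): 0⊕0⊕1⊕0⊕0⊕1⊕0⊕1⊕1⊕1⊕0⊕1⊕1⊕1⊕0⊕0 = 0
s16 (pos 16,17,18,19,20,21,22,23,24,25,26,27,28,29,30,31): 1⊕1⊕1⊕0⊕0⊕0⊕0⊕0⊕1⊕1⊕0⊕1⊕1⊕1⊕0⊕0 = 0
Syndrome s16…s1 = 00010 → error at position 2.
Flip position 2: 1100011001001011110000011011100 → 1000011001001011110000011011100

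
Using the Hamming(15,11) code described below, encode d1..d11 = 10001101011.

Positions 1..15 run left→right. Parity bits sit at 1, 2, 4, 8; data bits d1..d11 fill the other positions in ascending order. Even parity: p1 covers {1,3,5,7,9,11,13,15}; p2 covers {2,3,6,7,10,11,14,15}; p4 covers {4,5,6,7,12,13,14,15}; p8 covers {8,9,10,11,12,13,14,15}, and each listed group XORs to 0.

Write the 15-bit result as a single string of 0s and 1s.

Place data at non-parity positions: p1 p2 1 p4 0 0 0 p8 1 1 0 1 0 1 1
p1 (pos 1,3,5,7,9,11,13,15): XOR of data positions = 1⊕0⊕0⊕1⊕0⊕0⊕1 = 1
p2 (pos 2,3,6,7,10,11,14,15): XOR of data positions = 1⊕0⊕0⊕1⊕0⊕1⊕1 = 0
p4 (pos 4,5,6,7,12,13,14,15): XOR of data positions = 0⊕0⊕0⊕1⊕0⊕1⊕1 = 1
p8 (pos 8,9,10,11,12,13,14,15): XOR of data positions = 1⊕1⊕0⊕1⊕0⊕1⊕1 = 1
Codeword: 101100011101011

101100011101011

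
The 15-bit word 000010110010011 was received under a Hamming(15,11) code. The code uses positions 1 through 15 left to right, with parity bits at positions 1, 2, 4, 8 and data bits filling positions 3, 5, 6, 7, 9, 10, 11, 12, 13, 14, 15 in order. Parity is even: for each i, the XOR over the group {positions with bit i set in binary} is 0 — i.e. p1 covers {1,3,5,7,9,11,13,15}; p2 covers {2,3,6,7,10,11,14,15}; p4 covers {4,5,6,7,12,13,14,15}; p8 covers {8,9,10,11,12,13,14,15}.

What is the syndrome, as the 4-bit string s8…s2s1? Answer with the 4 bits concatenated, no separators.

s1 (pos 1,3,5,7,9,11,13,15): 0⊕0⊕1⊕1⊕0⊕1⊕0⊕1 = 0
s2 (pos 2,3,6,7,10,11,14,15): 0⊕0⊕0⊕1⊕0⊕1⊕1⊕1 = 0
s4 (pos 4,5,6,7,12,13,14,15): 0⊕1⊕0⊕1⊕0⊕0⊕1⊕1 = 0
s8 (pos 8,9,10,11,12,13,14,15): 1⊕0⊕0⊕1⊕0⊕0⊕1⊕1 = 0
Syndrome s8…s1 = 0000 → no error.

0000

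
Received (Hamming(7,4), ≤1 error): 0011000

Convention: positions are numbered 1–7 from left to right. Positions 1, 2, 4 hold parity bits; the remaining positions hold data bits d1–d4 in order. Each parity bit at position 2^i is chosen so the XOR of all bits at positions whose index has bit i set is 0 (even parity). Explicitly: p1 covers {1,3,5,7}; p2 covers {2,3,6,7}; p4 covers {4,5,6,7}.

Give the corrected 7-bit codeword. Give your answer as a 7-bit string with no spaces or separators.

s1 (pos 1,3,5,7): 0⊕1⊕0⊕0 = 1
s2 (pos 2,3,6,7): 0⊕1⊕0⊕0 = 1
s4 (pos 4,5,6,7): 1⊕0⊕0⊕0 = 1
Syndrome s4…s1 = 111 → error at position 7.
Flip position 7: 0011000 → 0011001

0011001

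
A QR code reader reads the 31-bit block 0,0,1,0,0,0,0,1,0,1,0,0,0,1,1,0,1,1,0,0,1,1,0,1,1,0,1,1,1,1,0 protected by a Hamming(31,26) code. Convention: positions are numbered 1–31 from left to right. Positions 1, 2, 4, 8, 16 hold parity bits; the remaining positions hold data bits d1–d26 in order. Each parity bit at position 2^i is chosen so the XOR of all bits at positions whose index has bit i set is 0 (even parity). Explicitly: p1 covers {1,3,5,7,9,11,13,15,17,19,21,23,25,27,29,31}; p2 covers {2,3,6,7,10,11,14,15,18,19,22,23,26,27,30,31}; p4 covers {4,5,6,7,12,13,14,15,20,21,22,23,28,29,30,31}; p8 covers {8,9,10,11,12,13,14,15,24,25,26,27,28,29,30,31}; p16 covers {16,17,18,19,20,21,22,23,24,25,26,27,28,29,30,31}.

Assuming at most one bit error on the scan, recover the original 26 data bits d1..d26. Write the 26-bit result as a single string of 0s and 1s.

11000100011110011011011110

s1 (pos 1,3,5,7,9,11,13,15,17,19,21,23,25,27,29,31): 0⊕1⊕0⊕0⊕0⊕0⊕0⊕1⊕1⊕0⊕1⊕0⊕1⊕1⊕1⊕0 = 1
s2 (pos 2,3,6,7,10,11,14,15,18,19,22,23,26,27,30,31): 0⊕1⊕0⊕0⊕1⊕0⊕1⊕1⊕1⊕0⊕1⊕0⊕0⊕1⊕1⊕0 = 0
s4 (pos 4,5,6,7,12,13,14,15,20,21,22,23,28,29,30,31): 0⊕0⊕0⊕0⊕0⊕0⊕1⊕1⊕0⊕1⊕1⊕0⊕1⊕1⊕1⊕0 = 1
s8 (pos 8,9,10,11,12,13,14,15,24,25,26,27,28,29,30,31): 1⊕0⊕1⊕0⊕0⊕0⊕1⊕1⊕1⊕1⊕0⊕1⊕1⊕1⊕1⊕0 = 0
s16 (pos 16,17,18,19,20,21,22,23,24,25,26,27,28,29,30,31): 0⊕1⊕1⊕0⊕0⊕1⊕1⊕0⊕1⊕1⊕0⊕1⊕1⊕1⊕1⊕0 = 0
Syndrome s16…s1 = 00101 → error at position 5.
Flip position 5: 0010000101000110110011011011110 → 0010100101000110110011011011110
Read data bits from positions 3,5,6,7,9,10,11,12,13,14,15,17,18,19,20,21,22,23,24,25,26,27,28,29,30,31: 11000100011110011011011110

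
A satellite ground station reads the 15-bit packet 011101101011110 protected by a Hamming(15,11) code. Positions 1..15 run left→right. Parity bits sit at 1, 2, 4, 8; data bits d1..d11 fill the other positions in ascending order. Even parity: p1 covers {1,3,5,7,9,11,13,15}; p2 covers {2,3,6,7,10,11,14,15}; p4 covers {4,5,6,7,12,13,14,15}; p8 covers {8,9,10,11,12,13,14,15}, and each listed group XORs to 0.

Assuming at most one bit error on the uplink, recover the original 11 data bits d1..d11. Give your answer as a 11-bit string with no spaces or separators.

10110011110

s1 (pos 1,3,5,7,9,11,13,15): 0⊕1⊕0⊕1⊕1⊕1⊕1⊕0 = 1
s2 (pos 2,3,6,7,10,11,14,15): 1⊕1⊕1⊕1⊕0⊕1⊕1⊕0 = 0
s4 (pos 4,5,6,7,12,13,14,15): 1⊕0⊕1⊕1⊕1⊕1⊕1⊕0 = 0
s8 (pos 8,9,10,11,12,13,14,15): 0⊕1⊕0⊕1⊕1⊕1⊕1⊕0 = 1
Syndrome s8…s1 = 1001 → error at position 9.
Flip position 9: 011101101011110 → 011101100011110
Read data bits from positions 3,5,6,7,9,10,11,12,13,14,15: 10110011110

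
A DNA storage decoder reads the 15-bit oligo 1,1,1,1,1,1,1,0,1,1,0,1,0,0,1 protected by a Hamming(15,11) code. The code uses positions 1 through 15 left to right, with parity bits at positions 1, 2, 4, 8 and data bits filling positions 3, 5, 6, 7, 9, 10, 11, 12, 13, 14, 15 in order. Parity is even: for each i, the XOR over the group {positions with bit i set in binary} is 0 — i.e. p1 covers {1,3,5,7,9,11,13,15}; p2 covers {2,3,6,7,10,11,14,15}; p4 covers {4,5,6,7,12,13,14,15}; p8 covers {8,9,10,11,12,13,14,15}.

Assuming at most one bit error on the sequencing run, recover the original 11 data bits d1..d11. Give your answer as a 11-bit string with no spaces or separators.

11111101001

s1 (pos 1,3,5,7,9,11,13,15): 1⊕1⊕1⊕1⊕1⊕0⊕0⊕1 = 0
s2 (pos 2,3,6,7,10,11,14,15): 1⊕1⊕1⊕1⊕1⊕0⊕0⊕1 = 0
s4 (pos 4,5,6,7,12,13,14,15): 1⊕1⊕1⊕1⊕1⊕0⊕0⊕1 = 0
s8 (pos 8,9,10,11,12,13,14,15): 0⊕1⊕1⊕0⊕1⊕0⊕0⊕1 = 0
Syndrome s8…s1 = 0000 → no error.
Read data bits from positions 3,5,6,7,9,10,11,12,13,14,15: 11111101001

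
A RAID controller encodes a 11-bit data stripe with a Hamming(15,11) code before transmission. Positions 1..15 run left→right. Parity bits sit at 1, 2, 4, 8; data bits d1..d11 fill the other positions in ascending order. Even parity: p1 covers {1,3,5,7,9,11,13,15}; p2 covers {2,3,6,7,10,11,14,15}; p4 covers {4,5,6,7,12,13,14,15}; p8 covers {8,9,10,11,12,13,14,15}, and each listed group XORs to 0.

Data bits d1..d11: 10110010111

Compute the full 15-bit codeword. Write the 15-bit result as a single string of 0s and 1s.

101101100010111

Place data at non-parity positions: p1 p2 1 p4 0 1 1 p8 0 0 1 0 1 1 1
p1 (pos 1,3,5,7,9,11,13,15): XOR of data positions = 1⊕0⊕1⊕0⊕1⊕1⊕1 = 1
p2 (pos 2,3,6,7,10,11,14,15): XOR of data positions = 1⊕1⊕1⊕0⊕1⊕1⊕1 = 0
p4 (pos 4,5,6,7,12,13,14,15): XOR of data positions = 0⊕1⊕1⊕0⊕1⊕1⊕1 = 1
p8 (pos 8,9,10,11,12,13,14,15): XOR of data positions = 0⊕0⊕1⊕0⊕1⊕1⊕1 = 0
Codeword: 101101100010111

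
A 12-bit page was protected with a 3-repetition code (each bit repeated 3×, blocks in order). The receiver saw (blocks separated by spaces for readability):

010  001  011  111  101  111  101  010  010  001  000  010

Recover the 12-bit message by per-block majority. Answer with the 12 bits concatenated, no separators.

001111100000

Block 1 (010): 1 one → 0
Block 2 (001): 1 one → 0
Block 3 (011): 2 ones → 1
Block 4 (111): 3 ones → 1
Block 5 (101): 2 ones → 1
Block 6 (111): 3 ones → 1
Block 7 (101): 2 ones → 1
Block 8 (010): 1 one → 0
Block 9 (010): 1 one → 0
Block 10 (001): 1 one → 0
Block 11 (000): 0 ones → 0
Block 12 (010): 1 one → 0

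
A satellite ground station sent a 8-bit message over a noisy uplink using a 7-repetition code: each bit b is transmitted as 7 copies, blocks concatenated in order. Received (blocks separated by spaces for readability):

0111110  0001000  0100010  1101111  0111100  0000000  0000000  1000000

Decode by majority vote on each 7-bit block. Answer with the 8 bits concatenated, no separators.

10011000

Block 1 (0111110): 5 ones → 1
Block 2 (0001000): 1 one → 0
Block 3 (0100010): 2 ones → 0
Block 4 (1101111): 6 ones → 1
Block 5 (0111100): 4 ones → 1
Block 6 (0000000): 0 ones → 0
Block 7 (0000000): 0 ones → 0
Block 8 (1000000): 1 one → 0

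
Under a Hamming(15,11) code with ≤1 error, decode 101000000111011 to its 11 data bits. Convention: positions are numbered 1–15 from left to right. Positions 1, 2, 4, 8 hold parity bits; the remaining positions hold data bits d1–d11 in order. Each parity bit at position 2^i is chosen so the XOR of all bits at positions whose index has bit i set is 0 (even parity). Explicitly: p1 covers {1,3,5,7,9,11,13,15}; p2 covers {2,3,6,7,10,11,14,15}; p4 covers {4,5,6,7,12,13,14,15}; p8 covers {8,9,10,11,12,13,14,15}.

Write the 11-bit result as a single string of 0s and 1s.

s1 (pos 1,3,5,7,9,11,13,15): 1⊕1⊕0⊕0⊕0⊕1⊕0⊕1 = 0
s2 (pos 2,3,6,7,10,11,14,15): 0⊕1⊕0⊕0⊕1⊕1⊕1⊕1 = 1
s4 (pos 4,5,6,7,12,13,14,15): 0⊕0⊕0⊕0⊕1⊕0⊕1⊕1 = 1
s8 (pos 8,9,10,11,12,13,14,15): 0⊕0⊕1⊕1⊕1⊕0⊕1⊕1 = 1
Syndrome s8…s1 = 1110 → error at position 14.
Flip position 14: 101000000111011 → 101000000111001
Read data bits from positions 3,5,6,7,9,10,11,12,13,14,15: 10000111001

10000111001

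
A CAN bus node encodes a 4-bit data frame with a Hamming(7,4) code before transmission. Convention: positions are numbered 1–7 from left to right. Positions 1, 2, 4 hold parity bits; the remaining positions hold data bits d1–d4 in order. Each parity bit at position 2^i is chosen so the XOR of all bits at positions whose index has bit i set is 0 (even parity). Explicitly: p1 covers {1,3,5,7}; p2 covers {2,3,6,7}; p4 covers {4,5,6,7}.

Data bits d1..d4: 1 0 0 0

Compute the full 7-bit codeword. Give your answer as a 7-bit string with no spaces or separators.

1110000

Place data at non-parity positions: p1 p2 1 p4 0 0 0
p1 (pos 1,3,5,7): XOR of data positions = 1⊕0⊕0 = 1
p2 (pos 2,3,6,7): XOR of data positions = 1⊕0⊕0 = 1
p4 (pos 4,5,6,7): XOR of data positions = 0⊕0⊕0 = 0
Codeword: 1110000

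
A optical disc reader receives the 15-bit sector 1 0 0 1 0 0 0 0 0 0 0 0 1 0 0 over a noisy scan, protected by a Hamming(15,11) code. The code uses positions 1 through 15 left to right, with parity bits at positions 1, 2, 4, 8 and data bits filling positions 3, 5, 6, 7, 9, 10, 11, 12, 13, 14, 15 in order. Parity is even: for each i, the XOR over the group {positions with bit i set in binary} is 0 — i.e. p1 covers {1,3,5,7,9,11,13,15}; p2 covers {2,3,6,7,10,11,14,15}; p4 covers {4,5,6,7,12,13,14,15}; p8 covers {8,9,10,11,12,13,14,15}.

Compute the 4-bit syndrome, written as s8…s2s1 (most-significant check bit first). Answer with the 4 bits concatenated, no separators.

s1 (pos 1,3,5,7,9,11,13,15): 1⊕0⊕0⊕0⊕0⊕0⊕1⊕0 = 0
s2 (pos 2,3,6,7,10,11,14,15): 0⊕0⊕0⊕0⊕0⊕0⊕0⊕0 = 0
s4 (pos 4,5,6,7,12,13,14,15): 1⊕0⊕0⊕0⊕0⊕1⊕0⊕0 = 0
s8 (pos 8,9,10,11,12,13,14,15): 0⊕0⊕0⊕0⊕0⊕1⊕0⊕0 = 1
Syndrome s8…s1 = 1000 → error at position 8.

1000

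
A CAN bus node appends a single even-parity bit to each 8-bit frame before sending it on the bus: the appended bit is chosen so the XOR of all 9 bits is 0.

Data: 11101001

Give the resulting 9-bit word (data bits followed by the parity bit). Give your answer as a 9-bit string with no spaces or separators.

XOR of the 8 data bits: 1⊕1⊕1⊕0⊕1⊕0⊕0⊕1 = 1
Parity bit = 1 (so all 9 bits XOR to 0).

111010011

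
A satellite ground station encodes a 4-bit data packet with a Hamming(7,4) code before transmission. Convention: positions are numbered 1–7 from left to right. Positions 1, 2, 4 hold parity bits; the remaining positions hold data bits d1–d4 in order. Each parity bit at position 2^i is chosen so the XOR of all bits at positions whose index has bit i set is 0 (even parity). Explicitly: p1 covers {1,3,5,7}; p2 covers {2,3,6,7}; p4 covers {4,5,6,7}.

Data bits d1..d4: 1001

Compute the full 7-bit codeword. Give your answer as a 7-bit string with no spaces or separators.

0011001

Place data at non-parity positions: p1 p2 1 p4 0 0 1
p1 (pos 1,3,5,7): XOR of data positions = 1⊕0⊕1 = 0
p2 (pos 2,3,6,7): XOR of data positions = 1⊕0⊕1 = 0
p4 (pos 4,5,6,7): XOR of data positions = 0⊕0⊕1 = 1
Codeword: 0011001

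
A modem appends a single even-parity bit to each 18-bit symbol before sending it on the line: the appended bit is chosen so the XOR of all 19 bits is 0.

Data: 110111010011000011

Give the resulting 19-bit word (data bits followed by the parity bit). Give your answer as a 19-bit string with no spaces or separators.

1101110100110000110

XOR of the 18 data bits: 1⊕1⊕0⊕1⊕1⊕1⊕0⊕1⊕0⊕0⊕1⊕1⊕0⊕0⊕0⊕0⊕1⊕1 = 0
Parity bit = 0 (so all 19 bits XOR to 0).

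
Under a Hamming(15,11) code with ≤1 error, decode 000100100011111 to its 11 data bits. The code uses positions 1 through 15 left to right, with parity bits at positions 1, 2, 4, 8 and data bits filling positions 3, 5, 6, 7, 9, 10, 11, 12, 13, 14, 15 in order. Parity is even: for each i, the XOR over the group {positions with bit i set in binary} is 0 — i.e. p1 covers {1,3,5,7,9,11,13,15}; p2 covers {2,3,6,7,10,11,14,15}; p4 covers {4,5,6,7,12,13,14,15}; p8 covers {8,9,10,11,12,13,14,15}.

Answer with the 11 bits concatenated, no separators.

s1 (pos 1,3,5,7,9,11,13,15): 0⊕0⊕0⊕1⊕0⊕1⊕1⊕1 = 0
s2 (pos 2,3,6,7,10,11,14,15): 0⊕0⊕0⊕1⊕0⊕1⊕1⊕1 = 0
s4 (pos 4,5,6,7,12,13,14,15): 1⊕0⊕0⊕1⊕1⊕1⊕1⊕1 = 0
s8 (pos 8,9,10,11,12,13,14,15): 0⊕0⊕0⊕1⊕1⊕1⊕1⊕1 = 1
Syndrome s8…s1 = 1000 → error at position 8.
Flip position 8: 000100100011111 → 000100110011111
Read data bits from positions 3,5,6,7,9,10,11,12,13,14,15: 00010011111

00010011111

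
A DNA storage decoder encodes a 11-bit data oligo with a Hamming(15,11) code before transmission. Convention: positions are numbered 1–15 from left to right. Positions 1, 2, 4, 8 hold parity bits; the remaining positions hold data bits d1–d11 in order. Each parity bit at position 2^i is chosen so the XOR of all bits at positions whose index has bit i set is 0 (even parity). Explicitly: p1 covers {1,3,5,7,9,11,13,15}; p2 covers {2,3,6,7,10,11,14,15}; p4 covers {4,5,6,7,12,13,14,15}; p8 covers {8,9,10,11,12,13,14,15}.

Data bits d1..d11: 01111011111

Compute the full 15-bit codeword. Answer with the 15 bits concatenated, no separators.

010111101011111

Place data at non-parity positions: p1 p2 0 p4 1 1 1 p8 1 0 1 1 1 1 1
p1 (pos 1,3,5,7,9,11,13,15): XOR of data positions = 0⊕1⊕1⊕1⊕1⊕1⊕1 = 0
p2 (pos 2,3,6,7,10,11,14,15): XOR of data positions = 0⊕1⊕1⊕0⊕1⊕1⊕1 = 1
p4 (pos 4,5,6,7,12,13,14,15): XOR of data positions = 1⊕1⊕1⊕1⊕1⊕1⊕1 = 1
p8 (pos 8,9,10,11,12,13,14,15): XOR of data positions = 1⊕0⊕1⊕1⊕1⊕1⊕1 = 0
Codeword: 010111101011111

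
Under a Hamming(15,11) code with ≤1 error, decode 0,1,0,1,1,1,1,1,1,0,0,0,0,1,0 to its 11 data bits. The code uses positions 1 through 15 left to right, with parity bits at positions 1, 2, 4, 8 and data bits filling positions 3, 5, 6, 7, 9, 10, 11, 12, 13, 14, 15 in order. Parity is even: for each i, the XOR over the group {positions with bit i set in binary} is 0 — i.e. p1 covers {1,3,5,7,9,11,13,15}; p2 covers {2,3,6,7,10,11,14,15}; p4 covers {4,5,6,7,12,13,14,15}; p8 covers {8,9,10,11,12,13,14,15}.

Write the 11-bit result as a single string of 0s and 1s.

01111000110

s1 (pos 1,3,5,7,9,11,13,15): 0⊕0⊕1⊕1⊕1⊕0⊕0⊕0 = 1
s2 (pos 2,3,6,7,10,11,14,15): 1⊕0⊕1⊕1⊕0⊕0⊕1⊕0 = 0
s4 (pos 4,5,6,7,12,13,14,15): 1⊕1⊕1⊕1⊕0⊕0⊕1⊕0 = 1
s8 (pos 8,9,10,11,12,13,14,15): 1⊕1⊕0⊕0⊕0⊕0⊕1⊕0 = 1
Syndrome s8…s1 = 1101 → error at position 13.
Flip position 13: 010111111000010 → 010111111000110
Read data bits from positions 3,5,6,7,9,10,11,12,13,14,15: 01111000110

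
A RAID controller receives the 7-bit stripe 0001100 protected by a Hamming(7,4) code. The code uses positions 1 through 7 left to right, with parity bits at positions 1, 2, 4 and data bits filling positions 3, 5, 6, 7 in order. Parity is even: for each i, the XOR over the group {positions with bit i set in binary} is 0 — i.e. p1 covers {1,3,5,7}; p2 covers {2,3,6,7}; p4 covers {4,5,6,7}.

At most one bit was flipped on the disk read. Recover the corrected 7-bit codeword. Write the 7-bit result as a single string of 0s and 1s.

1001100

s1 (pos 1,3,5,7): 0⊕0⊕1⊕0 = 1
s2 (pos 2,3,6,7): 0⊕0⊕0⊕0 = 0
s4 (pos 4,5,6,7): 1⊕1⊕0⊕0 = 0
Syndrome s4…s1 = 001 → error at position 1.
Flip position 1: 0001100 → 1001100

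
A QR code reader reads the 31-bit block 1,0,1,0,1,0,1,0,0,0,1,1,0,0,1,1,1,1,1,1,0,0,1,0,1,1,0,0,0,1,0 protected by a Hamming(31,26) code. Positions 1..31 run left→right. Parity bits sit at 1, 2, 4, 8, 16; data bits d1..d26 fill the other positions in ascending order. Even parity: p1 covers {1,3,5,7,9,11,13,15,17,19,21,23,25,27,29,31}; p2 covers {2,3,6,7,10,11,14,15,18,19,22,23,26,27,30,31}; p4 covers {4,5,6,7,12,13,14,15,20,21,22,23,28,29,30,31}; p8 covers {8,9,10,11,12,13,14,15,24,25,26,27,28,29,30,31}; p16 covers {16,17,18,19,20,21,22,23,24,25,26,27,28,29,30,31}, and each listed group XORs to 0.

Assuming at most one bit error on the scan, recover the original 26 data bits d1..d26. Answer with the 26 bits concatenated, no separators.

s1 (pos 1,3,5,7,9,11,13,15,17,19,21,23,25,27,29,31): 1⊕1⊕1⊕1⊕0⊕1⊕0⊕1⊕1⊕1⊕0⊕1⊕1⊕0⊕0⊕0 = 0
s2 (pos 2,3,6,7,10,11,14,15,18,19,22,23,26,27,30,31): 0⊕1⊕0⊕1⊕0⊕1⊕0⊕1⊕1⊕1⊕0⊕1⊕1⊕0⊕1⊕0 = 1
s4 (pos 4,5,6,7,12,13,14,15,20,21,22,23,28,29,30,31): 0⊕1⊕0⊕1⊕1⊕0⊕0⊕1⊕1⊕0⊕0⊕1⊕0⊕0⊕1⊕0 = 1
s8 (pos 8,9,10,11,12,13,14,15,24,25,26,27,28,29,30,31): 0⊕0⊕0⊕1⊕1⊕0⊕0⊕1⊕0⊕1⊕1⊕0⊕0⊕0⊕1⊕0 = 0
s16 (pos 16,17,18,19,20,21,22,23,24,25,26,27,28,29,30,31): 1⊕1⊕1⊕1⊕1⊕0⊕0⊕1⊕0⊕1⊕1⊕0⊕0⊕0⊕1⊕0 = 1
Syndrome s16…s1 = 10110 → error at position 22.
Flip position 22: 1010101000110011111100101100010 → 1010101000110011111101101100010
Read data bits from positions 3,5,6,7,9,10,11,12,13,14,15,17,18,19,20,21,22,23,24,25,26,27,28,29,30,31: 11010011001111101101100010

11010011001111101101100010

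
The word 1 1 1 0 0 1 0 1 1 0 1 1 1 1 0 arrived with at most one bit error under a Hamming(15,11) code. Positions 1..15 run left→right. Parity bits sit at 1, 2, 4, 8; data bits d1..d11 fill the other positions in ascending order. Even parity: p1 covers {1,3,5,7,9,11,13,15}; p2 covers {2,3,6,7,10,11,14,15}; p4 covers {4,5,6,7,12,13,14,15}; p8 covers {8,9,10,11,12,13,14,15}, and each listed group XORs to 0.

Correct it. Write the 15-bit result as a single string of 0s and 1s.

s1 (pos 1,3,5,7,9,11,13,15): 1⊕1⊕0⊕0⊕1⊕1⊕1⊕0 = 1
s2 (pos 2,3,6,7,10,11,14,15): 1⊕1⊕1⊕0⊕0⊕1⊕1⊕0 = 1
s4 (pos 4,5,6,7,12,13,14,15): 0⊕0⊕1⊕0⊕1⊕1⊕1⊕0 = 0
s8 (pos 8,9,10,11,12,13,14,15): 1⊕1⊕0⊕1⊕1⊕1⊕1⊕0 = 0
Syndrome s8…s1 = 0011 → error at position 3.
Flip position 3: 111001011011110 → 110001011011110

110001011011110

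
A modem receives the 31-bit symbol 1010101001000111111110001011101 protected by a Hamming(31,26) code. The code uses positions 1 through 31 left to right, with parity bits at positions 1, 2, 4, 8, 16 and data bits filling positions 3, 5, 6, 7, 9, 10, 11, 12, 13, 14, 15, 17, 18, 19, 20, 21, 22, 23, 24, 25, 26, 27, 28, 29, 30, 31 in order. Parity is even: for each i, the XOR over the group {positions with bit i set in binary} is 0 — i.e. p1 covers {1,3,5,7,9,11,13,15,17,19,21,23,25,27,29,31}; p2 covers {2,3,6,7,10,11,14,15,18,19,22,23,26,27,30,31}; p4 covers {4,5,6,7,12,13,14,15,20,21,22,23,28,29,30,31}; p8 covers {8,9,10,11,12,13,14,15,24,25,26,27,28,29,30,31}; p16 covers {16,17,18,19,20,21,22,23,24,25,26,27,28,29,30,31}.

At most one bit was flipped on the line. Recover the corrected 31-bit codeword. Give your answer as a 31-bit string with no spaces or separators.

1010101001000111111111001011101

s1 (pos 1,3,5,7,9,11,13,15,17,19,21,23,25,27,29,31): 1⊕1⊕1⊕1⊕0⊕0⊕0⊕1⊕1⊕1⊕1⊕0⊕1⊕1⊕1⊕1 = 0
s2 (pos 2,3,6,7,10,11,14,15,18,19,22,23,26,27,30,31): 0⊕1⊕0⊕1⊕1⊕0⊕1⊕1⊕1⊕1⊕0⊕0⊕0⊕1⊕0⊕1 = 1
s4 (pos 4,5,6,7,12,13,14,15,20,21,22,23,28,29,30,31): 0⊕1⊕0⊕1⊕0⊕0⊕1⊕1⊕1⊕1⊕0⊕0⊕1⊕1⊕0⊕1 = 1
s8 (pos 8,9,10,11,12,13,14,15,24,25,26,27,28,29,30,31): 0⊕0⊕1⊕0⊕0⊕0⊕1⊕1⊕0⊕1⊕0⊕1⊕1⊕1⊕0⊕1 = 0
s16 (pos 16,17,18,19,20,21,22,23,24,25,26,27,28,29,30,31): 1⊕1⊕1⊕1⊕1⊕1⊕0⊕0⊕0⊕1⊕0⊕1⊕1⊕1⊕0⊕1 = 1
Syndrome s16…s1 = 10110 → error at position 22.
Flip position 22: 1010101001000111111110001011101 → 1010101001000111111111001011101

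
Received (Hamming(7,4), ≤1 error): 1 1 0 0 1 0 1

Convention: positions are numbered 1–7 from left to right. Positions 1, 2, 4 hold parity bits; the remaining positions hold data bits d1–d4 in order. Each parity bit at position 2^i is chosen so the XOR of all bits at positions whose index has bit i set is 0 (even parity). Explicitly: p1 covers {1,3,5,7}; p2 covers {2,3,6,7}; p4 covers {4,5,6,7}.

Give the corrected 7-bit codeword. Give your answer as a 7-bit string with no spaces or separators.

s1 (pos 1,3,5,7): 1⊕0⊕1⊕1 = 1
s2 (pos 2,3,6,7): 1⊕0⊕0⊕1 = 0
s4 (pos 4,5,6,7): 0⊕1⊕0⊕1 = 0
Syndrome s4…s1 = 001 → error at position 1.
Flip position 1: 1100101 → 0100101

0100101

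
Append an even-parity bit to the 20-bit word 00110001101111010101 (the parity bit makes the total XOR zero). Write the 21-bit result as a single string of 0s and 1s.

001100011011110101011

XOR of the 20 data bits: 0⊕0⊕1⊕1⊕0⊕0⊕0⊕1⊕1⊕0⊕1⊕1⊕1⊕1⊕0⊕1⊕0⊕1⊕0⊕1 = 1
Parity bit = 1 (so all 21 bits XOR to 0).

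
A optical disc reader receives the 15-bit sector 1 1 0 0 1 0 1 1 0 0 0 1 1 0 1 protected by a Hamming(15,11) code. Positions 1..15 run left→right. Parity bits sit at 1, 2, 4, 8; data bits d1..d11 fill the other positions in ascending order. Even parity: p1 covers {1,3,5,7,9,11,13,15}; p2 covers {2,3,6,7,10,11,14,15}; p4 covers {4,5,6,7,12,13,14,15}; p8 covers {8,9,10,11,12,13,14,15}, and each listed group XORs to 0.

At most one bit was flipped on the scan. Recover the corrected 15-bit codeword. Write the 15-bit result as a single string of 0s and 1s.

110010010001101

s1 (pos 1,3,5,7,9,11,13,15): 1⊕0⊕1⊕1⊕0⊕0⊕1⊕1 = 1
s2 (pos 2,3,6,7,10,11,14,15): 1⊕0⊕0⊕1⊕0⊕0⊕0⊕1 = 1
s4 (pos 4,5,6,7,12,13,14,15): 0⊕1⊕0⊕1⊕1⊕1⊕0⊕1 = 1
s8 (pos 8,9,10,11,12,13,14,15): 1⊕0⊕0⊕0⊕1⊕1⊕0⊕1 = 0
Syndrome s8…s1 = 0111 → error at position 7.
Flip position 7: 110010110001101 → 110010010001101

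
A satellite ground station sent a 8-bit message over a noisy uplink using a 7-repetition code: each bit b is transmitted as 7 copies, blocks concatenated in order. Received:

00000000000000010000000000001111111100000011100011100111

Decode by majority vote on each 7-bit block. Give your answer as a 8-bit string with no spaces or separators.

Block 1 (0000000): 0 ones → 0
Block 2 (0000000): 0 ones → 0
Block 3 (0100000): 1 one → 0
Block 4 (0000000): 0 ones → 0
Block 5 (1111111): 7 ones → 1
Block 6 (1000000): 1 one → 0
Block 7 (1110001): 4 ones → 1
Block 8 (1100111): 5 ones → 1

00001011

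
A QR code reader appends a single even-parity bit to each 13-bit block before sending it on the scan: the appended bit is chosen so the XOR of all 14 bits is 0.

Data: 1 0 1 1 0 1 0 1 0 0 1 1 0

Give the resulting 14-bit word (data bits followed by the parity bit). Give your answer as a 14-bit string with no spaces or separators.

XOR of the 13 data bits: 1⊕0⊕1⊕1⊕0⊕1⊕0⊕1⊕0⊕0⊕1⊕1⊕0 = 1
Parity bit = 1 (so all 14 bits XOR to 0).

10110101001101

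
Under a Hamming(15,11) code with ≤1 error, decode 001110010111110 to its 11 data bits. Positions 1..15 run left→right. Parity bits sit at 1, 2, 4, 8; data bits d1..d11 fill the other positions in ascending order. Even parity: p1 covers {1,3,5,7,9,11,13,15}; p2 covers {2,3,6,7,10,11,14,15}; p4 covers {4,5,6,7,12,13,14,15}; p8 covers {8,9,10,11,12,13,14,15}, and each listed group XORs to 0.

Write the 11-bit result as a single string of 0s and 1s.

s1 (pos 1,3,5,7,9,11,13,15): 0⊕1⊕1⊕0⊕0⊕1⊕1⊕0 = 0
s2 (pos 2,3,6,7,10,11,14,15): 0⊕1⊕0⊕0⊕1⊕1⊕1⊕0 = 0
s4 (pos 4,5,6,7,12,13,14,15): 1⊕1⊕0⊕0⊕1⊕1⊕1⊕0 = 1
s8 (pos 8,9,10,11,12,13,14,15): 1⊕0⊕1⊕1⊕1⊕1⊕1⊕0 = 0
Syndrome s8…s1 = 0100 → error at position 4.
Flip position 4: 001110010111110 → 001010010111110
Read data bits from positions 3,5,6,7,9,10,11,12,13,14,15: 11000111110

11000111110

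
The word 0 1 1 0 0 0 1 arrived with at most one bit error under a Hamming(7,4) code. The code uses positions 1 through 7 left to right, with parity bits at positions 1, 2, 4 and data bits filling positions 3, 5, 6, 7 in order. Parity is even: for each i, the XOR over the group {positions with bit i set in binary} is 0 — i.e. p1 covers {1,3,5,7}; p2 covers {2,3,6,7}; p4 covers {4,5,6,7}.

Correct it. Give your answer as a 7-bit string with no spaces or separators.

0110011

s1 (pos 1,3,5,7): 0⊕1⊕0⊕1 = 0
s2 (pos 2,3,6,7): 1⊕1⊕0⊕1 = 1
s4 (pos 4,5,6,7): 0⊕0⊕0⊕1 = 1
Syndrome s4…s1 = 110 → error at position 6.
Flip position 6: 0110001 → 0110011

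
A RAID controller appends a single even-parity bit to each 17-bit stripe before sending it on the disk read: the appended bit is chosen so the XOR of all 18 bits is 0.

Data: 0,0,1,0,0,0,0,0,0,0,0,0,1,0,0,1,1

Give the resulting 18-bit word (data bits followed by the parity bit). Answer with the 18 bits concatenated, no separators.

XOR of the 17 data bits: 0⊕0⊕1⊕0⊕0⊕0⊕0⊕0⊕0⊕0⊕0⊕0⊕1⊕0⊕0⊕1⊕1 = 0
Parity bit = 0 (so all 18 bits XOR to 0).

001000000000100110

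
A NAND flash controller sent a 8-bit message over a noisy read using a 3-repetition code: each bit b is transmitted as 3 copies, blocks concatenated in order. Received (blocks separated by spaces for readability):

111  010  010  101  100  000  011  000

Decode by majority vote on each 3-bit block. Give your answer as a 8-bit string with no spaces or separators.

10010010

Block 1 (111): 3 ones → 1
Block 2 (010): 1 one → 0
Block 3 (010): 1 one → 0
Block 4 (101): 2 ones → 1
Block 5 (100): 1 one → 0
Block 6 (000): 0 ones → 0
Block 7 (011): 2 ones → 1
Block 8 (000): 0 ones → 0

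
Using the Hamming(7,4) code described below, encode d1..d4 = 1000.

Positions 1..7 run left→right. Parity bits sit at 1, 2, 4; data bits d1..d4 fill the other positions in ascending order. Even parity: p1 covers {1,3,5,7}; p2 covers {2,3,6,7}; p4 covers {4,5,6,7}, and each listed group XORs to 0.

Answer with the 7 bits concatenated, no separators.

Place data at non-parity positions: p1 p2 1 p4 0 0 0
p1 (pos 1,3,5,7): XOR of data positions = 1⊕0⊕0 = 1
p2 (pos 2,3,6,7): XOR of data positions = 1⊕0⊕0 = 1
p4 (pos 4,5,6,7): XOR of data positions = 0⊕0⊕0 = 0
Codeword: 1110000

1110000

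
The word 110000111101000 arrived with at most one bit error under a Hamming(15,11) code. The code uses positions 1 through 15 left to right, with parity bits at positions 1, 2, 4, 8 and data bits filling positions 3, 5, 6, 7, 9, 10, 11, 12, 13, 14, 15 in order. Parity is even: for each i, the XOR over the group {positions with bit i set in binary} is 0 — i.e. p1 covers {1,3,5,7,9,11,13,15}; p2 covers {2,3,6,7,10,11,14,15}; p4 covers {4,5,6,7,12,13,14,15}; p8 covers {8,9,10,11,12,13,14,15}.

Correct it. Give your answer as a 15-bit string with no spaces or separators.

s1 (pos 1,3,5,7,9,11,13,15): 1⊕0⊕0⊕1⊕1⊕0⊕0⊕0 = 1
s2 (pos 2,3,6,7,10,11,14,15): 1⊕0⊕0⊕1⊕1⊕0⊕0⊕0 = 1
s4 (pos 4,5,6,7,12,13,14,15): 0⊕0⊕0⊕1⊕1⊕0⊕0⊕0 = 0
s8 (pos 8,9,10,11,12,13,14,15): 1⊕1⊕1⊕0⊕1⊕0⊕0⊕0 = 0
Syndrome s8…s1 = 0011 → error at position 3.
Flip position 3: 110000111101000 → 111000111101000

111000111101000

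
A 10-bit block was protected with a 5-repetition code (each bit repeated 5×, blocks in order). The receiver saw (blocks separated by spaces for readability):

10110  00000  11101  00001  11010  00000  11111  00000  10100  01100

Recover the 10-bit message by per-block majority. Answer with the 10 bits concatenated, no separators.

1010101000

Block 1 (10110): 3 ones → 1
Block 2 (00000): 0 ones → 0
Block 3 (11101): 4 ones → 1
Block 4 (00001): 1 one → 0
Block 5 (11010): 3 ones → 1
Block 6 (00000): 0 ones → 0
Block 7 (11111): 5 ones → 1
Block 8 (00000): 0 ones → 0
Block 9 (10100): 2 ones → 0
Block 10 (01100): 2 ones → 0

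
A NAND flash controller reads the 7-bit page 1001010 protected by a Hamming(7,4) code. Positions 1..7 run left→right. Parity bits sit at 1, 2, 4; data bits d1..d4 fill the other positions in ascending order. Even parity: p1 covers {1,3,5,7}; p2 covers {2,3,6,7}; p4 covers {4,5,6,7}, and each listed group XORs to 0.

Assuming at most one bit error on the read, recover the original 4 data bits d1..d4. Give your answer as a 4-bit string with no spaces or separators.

s1 (pos 1,3,5,7): 1⊕0⊕0⊕0 = 1
s2 (pos 2,3,6,7): 0⊕0⊕1⊕0 = 1
s4 (pos 4,5,6,7): 1⊕0⊕1⊕0 = 0
Syndrome s4…s1 = 011 → error at position 3.
Flip position 3: 1001010 → 1011010
Read data bits from positions 3,5,6,7: 1010

1010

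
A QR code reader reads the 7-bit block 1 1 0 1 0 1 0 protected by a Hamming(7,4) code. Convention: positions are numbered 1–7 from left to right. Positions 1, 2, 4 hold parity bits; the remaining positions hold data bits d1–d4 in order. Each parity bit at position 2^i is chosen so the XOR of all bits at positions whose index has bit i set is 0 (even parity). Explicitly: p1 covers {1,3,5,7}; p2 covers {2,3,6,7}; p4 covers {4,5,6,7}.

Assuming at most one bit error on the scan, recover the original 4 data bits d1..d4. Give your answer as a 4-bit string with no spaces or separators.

s1 (pos 1,3,5,7): 1⊕0⊕0⊕0 = 1
s2 (pos 2,3,6,7): 1⊕0⊕1⊕0 = 0
s4 (pos 4,5,6,7): 1⊕0⊕1⊕0 = 0
Syndrome s4…s1 = 001 → error at position 1.
Flip position 1: 1101010 → 0101010
Read data bits from positions 3,5,6,7: 0010

0010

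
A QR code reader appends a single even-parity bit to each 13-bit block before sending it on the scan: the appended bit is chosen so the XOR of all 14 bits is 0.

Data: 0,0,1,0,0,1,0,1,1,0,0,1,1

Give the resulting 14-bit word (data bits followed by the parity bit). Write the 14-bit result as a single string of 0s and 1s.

00100101100110

XOR of the 13 data bits: 0⊕0⊕1⊕0⊕0⊕1⊕0⊕1⊕1⊕0⊕0⊕1⊕1 = 0
Parity bit = 0 (so all 14 bits XOR to 0).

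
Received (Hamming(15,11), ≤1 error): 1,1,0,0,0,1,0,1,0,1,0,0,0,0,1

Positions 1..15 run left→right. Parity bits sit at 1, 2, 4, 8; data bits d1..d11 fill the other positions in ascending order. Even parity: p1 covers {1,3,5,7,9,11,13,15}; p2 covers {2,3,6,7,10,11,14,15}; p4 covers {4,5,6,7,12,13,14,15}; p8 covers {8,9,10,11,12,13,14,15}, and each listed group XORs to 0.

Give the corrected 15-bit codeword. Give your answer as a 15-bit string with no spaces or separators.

110001000100001

s1 (pos 1,3,5,7,9,11,13,15): 1⊕0⊕0⊕0⊕0⊕0⊕0⊕1 = 0
s2 (pos 2,3,6,7,10,11,14,15): 1⊕0⊕1⊕0⊕1⊕0⊕0⊕1 = 0
s4 (pos 4,5,6,7,12,13,14,15): 0⊕0⊕1⊕0⊕0⊕0⊕0⊕1 = 0
s8 (pos 8,9,10,11,12,13,14,15): 1⊕0⊕1⊕0⊕0⊕0⊕0⊕1 = 1
Syndrome s8…s1 = 1000 → error at position 8.
Flip position 8: 110001010100001 → 110001000100001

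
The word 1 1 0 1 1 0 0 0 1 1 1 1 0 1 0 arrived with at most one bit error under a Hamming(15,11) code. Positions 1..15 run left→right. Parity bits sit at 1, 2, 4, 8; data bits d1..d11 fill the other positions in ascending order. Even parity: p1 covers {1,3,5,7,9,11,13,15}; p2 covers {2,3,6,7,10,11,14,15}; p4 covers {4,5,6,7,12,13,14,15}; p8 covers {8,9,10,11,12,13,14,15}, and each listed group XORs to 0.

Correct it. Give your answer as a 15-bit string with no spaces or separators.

s1 (pos 1,3,5,7,9,11,13,15): 1⊕0⊕1⊕0⊕1⊕1⊕0⊕0 = 0
s2 (pos 2,3,6,7,10,11,14,15): 1⊕0⊕0⊕0⊕1⊕1⊕1⊕0 = 0
s4 (pos 4,5,6,7,12,13,14,15): 1⊕1⊕0⊕0⊕1⊕0⊕1⊕0 = 0
s8 (pos 8,9,10,11,12,13,14,15): 0⊕1⊕1⊕1⊕1⊕0⊕1⊕0 = 1
Syndrome s8…s1 = 1000 → error at position 8.
Flip position 8: 110110001111010 → 110110011111010

110110011111010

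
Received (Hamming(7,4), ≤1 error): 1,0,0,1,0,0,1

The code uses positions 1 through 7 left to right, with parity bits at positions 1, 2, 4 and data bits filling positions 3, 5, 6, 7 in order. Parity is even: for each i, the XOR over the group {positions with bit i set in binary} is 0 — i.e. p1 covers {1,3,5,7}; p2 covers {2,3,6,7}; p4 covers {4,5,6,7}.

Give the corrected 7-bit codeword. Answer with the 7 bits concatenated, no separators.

s1 (pos 1,3,5,7): 1⊕0⊕0⊕1 = 0
s2 (pos 2,3,6,7): 0⊕0⊕0⊕1 = 1
s4 (pos 4,5,6,7): 1⊕0⊕0⊕1 = 0
Syndrome s4…s1 = 010 → error at position 2.
Flip position 2: 1001001 → 1101001

1101001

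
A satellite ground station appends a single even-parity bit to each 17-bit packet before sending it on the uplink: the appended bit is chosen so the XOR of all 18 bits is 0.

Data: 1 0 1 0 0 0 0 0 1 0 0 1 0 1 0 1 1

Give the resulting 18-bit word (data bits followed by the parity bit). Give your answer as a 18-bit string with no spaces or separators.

XOR of the 17 data bits: 1⊕0⊕1⊕0⊕0⊕0⊕0⊕0⊕1⊕0⊕0⊕1⊕0⊕1⊕0⊕1⊕1 = 1
Parity bit = 1 (so all 18 bits XOR to 0).

101000001001010111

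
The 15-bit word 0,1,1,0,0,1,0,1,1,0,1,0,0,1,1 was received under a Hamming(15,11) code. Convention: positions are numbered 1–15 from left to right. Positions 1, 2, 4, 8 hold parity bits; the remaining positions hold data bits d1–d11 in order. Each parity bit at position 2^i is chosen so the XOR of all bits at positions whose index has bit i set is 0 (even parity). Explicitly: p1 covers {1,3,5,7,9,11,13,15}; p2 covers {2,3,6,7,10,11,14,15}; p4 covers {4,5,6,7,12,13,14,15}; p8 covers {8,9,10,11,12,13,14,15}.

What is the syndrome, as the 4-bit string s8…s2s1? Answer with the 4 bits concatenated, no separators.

s1 (pos 1,3,5,7,9,11,13,15): 0⊕1⊕0⊕0⊕1⊕1⊕0⊕1 = 0
s2 (pos 2,3,6,7,10,11,14,15): 1⊕1⊕1⊕0⊕0⊕1⊕1⊕1 = 0
s4 (pos 4,5,6,7,12,13,14,15): 0⊕0⊕1⊕0⊕0⊕0⊕1⊕1 = 1
s8 (pos 8,9,10,11,12,13,14,15): 1⊕1⊕0⊕1⊕0⊕0⊕1⊕1 = 1
Syndrome s8…s1 = 1100 → error at position 12.

1100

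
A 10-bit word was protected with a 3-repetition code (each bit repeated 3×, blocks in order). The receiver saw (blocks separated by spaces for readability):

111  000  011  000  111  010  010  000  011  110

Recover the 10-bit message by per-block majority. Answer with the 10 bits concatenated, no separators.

1010100011

Block 1 (111): 3 ones → 1
Block 2 (000): 0 ones → 0
Block 3 (011): 2 ones → 1
Block 4 (000): 0 ones → 0
Block 5 (111): 3 ones → 1
Block 6 (010): 1 one → 0
Block 7 (010): 1 one → 0
Block 8 (000): 0 ones → 0
Block 9 (011): 2 ones → 1
Block 10 (110): 2 ones → 1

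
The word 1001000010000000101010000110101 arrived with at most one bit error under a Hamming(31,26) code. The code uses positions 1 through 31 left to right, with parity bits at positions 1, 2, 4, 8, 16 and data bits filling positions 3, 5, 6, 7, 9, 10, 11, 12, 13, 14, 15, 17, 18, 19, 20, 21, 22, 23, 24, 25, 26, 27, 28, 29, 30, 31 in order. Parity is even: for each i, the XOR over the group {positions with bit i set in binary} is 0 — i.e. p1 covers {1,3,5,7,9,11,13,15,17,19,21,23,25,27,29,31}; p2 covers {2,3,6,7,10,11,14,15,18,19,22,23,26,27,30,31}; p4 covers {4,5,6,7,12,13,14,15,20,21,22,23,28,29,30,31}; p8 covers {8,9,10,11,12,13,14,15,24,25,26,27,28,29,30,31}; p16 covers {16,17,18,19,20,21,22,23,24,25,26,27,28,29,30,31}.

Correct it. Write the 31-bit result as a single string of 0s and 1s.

s1 (pos 1,3,5,7,9,11,13,15,17,19,21,23,25,27,29,31): 1⊕0⊕0⊕0⊕1⊕0⊕0⊕0⊕1⊕1⊕1⊕0⊕0⊕1⊕1⊕1 = 0
s2 (pos 2,3,6,7,10,11,14,15,18,19,22,23,26,27,30,31): 0⊕0⊕0⊕0⊕0⊕0⊕0⊕0⊕0⊕1⊕0⊕0⊕1⊕1⊕0⊕1 = 0
s4 (pos 4,5,6,7,12,13,14,15,20,21,22,23,28,29,30,31): 1⊕0⊕0⊕0⊕0⊕0⊕0⊕0⊕0⊕1⊕0⊕0⊕0⊕1⊕0⊕1 = 0
s8 (pos 8,9,10,11,12,13,14,15,24,25,26,27,28,29,30,31): 0⊕1⊕0⊕0⊕0⊕0⊕0⊕0⊕0⊕0⊕1⊕1⊕0⊕1⊕0⊕1 = 1
s16 (pos 16,17,18,19,20,21,22,23,24,25,26,27,28,29,30,31): 0⊕1⊕0⊕1⊕0⊕1⊕0⊕0⊕0⊕0⊕1⊕1⊕0⊕1⊕0⊕1 = 1
Syndrome s16…s1 = 11000 → error at position 24.
Flip position 24: 1001000010000000101010000110101 → 1001000010000000101010010110101

1001000010000000101010010110101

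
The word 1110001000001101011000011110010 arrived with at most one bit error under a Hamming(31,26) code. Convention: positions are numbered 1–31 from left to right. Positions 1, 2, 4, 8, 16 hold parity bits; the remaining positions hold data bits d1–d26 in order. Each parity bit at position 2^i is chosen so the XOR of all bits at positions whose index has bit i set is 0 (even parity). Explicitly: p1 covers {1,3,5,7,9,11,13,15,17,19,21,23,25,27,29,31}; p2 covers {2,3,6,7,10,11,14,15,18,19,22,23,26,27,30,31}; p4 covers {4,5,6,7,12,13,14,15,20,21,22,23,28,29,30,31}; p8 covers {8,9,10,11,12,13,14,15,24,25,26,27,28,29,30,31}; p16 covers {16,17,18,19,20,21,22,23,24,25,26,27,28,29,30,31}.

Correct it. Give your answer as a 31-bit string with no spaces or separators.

1110001000101101011000011110010

s1 (pos 1,3,5,7,9,11,13,15,17,19,21,23,25,27,29,31): 1⊕1⊕0⊕1⊕0⊕0⊕1⊕0⊕0⊕1⊕0⊕0⊕1⊕1⊕0⊕0 = 1
s2 (pos 2,3,6,7,10,11,14,15,18,19,22,23,26,27,30,31): 1⊕1⊕0⊕1⊕0⊕0⊕1⊕0⊕1⊕1⊕0⊕0⊕1⊕1⊕1⊕0 = 1
s4 (pos 4,5,6,7,12,13,14,15,20,21,22,23,28,29,30,31): 0⊕0⊕0⊕1⊕0⊕1⊕1⊕0⊕0⊕0⊕0⊕0⊕0⊕0⊕1⊕0 = 0
s8 (pos 8,9,10,11,12,13,14,15,24,25,26,27,28,29,30,31): 0⊕0⊕0⊕0⊕0⊕1⊕1⊕0⊕1⊕1⊕1⊕1⊕0⊕0⊕1⊕0 = 1
s16 (pos 16,17,18,19,20,21,22,23,24,25,26,27,28,29,30,31): 1⊕0⊕1⊕1⊕0⊕0⊕0⊕0⊕1⊕1⊕1⊕1⊕0⊕0⊕1⊕0 = 0
Syndrome s16…s1 = 01011 → error at position 11.
Flip position 11: 1110001000001101011000011110010 → 1110001000101101011000011110010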